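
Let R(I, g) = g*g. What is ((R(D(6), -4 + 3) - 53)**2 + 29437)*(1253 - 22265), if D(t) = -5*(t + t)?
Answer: -675346692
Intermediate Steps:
D(t) = -10*t
R(I, g) = g**2
((R(D(6), -4 + 3) - 53)**2 + 29437)*(1253 - 22265) = (((-4 + 3)**2 - 53)**2 + 29437)*(1253 - 22265) = (((-1)**2 - 53)**2 + 29437)*(-21012) = ((1 - 53)**2 + 29437)*(-21012) = ((-52)**2 + 29437)*(-21012) = (2704 + 29437)*(-21012) = 32141*(-21012) = -675346692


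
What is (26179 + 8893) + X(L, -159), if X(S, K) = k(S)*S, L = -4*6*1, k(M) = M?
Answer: 35648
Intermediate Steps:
L = -24 (L = -24*1 = -24)
X(S, K) = S² (X(S, K) = S*S = S²)
(26179 + 8893) + X(L, -159) = (26179 + 8893) + (-24)² = 35072 + 576 = 35648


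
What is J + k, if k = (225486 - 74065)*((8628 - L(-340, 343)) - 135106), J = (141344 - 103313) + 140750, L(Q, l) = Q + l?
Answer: -19151700720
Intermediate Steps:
J = 178781 (J = 38031 + 140750 = 178781)
k = -19151879501 (k = (225486 - 74065)*((8628 - (-340 + 343)) - 135106) = 151421*((8628 - 1*3) - 135106) = 151421*((8628 - 3) - 135106) = 151421*(8625 - 135106) = 151421*(-126481) = -19151879501)
J + k = 178781 - 19151879501 = -19151700720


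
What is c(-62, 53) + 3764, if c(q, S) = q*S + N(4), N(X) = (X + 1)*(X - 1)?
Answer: 493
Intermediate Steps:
N(X) = (1 + X)*(-1 + X)
c(q, S) = 15 + S*q (c(q, S) = q*S + (-1 + 4²) = S*q + (-1 + 16) = S*q + 15 = 15 + S*q)
c(-62, 53) + 3764 = (15 + 53*(-62)) + 3764 = (15 - 3286) + 3764 = -3271 + 3764 = 493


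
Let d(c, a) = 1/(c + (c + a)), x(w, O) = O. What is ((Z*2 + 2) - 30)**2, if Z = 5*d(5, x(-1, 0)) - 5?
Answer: 1369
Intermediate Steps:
d(c, a) = 1/(a + 2*c) (d(c, a) = 1/(c + (a + c)) = 1/(a + 2*c))
Z = -9/2 (Z = 5/(0 + 2*5) - 5 = 5/(0 + 10) - 5 = 5/10 - 5 = 5*(1/10) - 5 = 1/2 - 5 = -9/2 ≈ -4.5000)
((Z*2 + 2) - 30)**2 = ((-9/2*2 + 2) - 30)**2 = ((-9 + 2) - 30)**2 = (-7 - 30)**2 = (-37)**2 = 1369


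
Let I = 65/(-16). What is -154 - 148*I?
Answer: 1789/4 ≈ 447.25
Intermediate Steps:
I = -65/16 (I = 65*(-1/16) = -65/16 ≈ -4.0625)
-154 - 148*I = -154 - 148*(-65/16) = -154 + 2405/4 = 1789/4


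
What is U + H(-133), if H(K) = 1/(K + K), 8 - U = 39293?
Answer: -10449811/266 ≈ -39285.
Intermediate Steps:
U = -39285 (U = 8 - 1*39293 = 8 - 39293 = -39285)
H(K) = 1/(2*K)
U + H(-133) = -39285 + (1/2)/(-133) = -39285 + (1/2)*(-1/133) = -39285 - 1/266 = -10449811/266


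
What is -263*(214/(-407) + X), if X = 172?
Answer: -18354770/407 ≈ -45098.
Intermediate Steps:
-263*(214/(-407) + X) = -263*(214/(-407) + 172) = -263*(214*(-1/407) + 172) = -263*(-214/407 + 172) = -263*69790/407 = -18354770/407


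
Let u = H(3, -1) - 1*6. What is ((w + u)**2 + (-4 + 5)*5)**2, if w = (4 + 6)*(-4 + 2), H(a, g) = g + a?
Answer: 337561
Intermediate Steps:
H(a, g) = a + g
w = -20 (w = 10*(-2) = -20)
u = -4 (u = (3 - 1) - 1*6 = 2 - 6 = -4)
((w + u)**2 + (-4 + 5)*5)**2 = ((-20 - 4)**2 + (-4 + 5)*5)**2 = ((-24)**2 + 1*5)**2 = (576 + 5)**2 = 581**2 = 337561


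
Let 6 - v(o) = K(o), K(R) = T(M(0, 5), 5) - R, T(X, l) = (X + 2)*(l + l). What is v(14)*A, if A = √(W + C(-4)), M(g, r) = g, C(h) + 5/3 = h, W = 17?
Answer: 0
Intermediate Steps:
C(h) = -5/3 + h
T(X, l) = 2*l*(2 + X) (T(X, l) = (2 + X)*(2*l) = 2*l*(2 + X))
A = √102/3 (A = √(17 + (-5/3 - 4)) = √(17 - 17/3) = √(34/3) = √102/3 ≈ 3.3665)
K(R) = 20 - R (K(R) = 2*5*(2 + 0) - R = 2*5*2 - R = 20 - R)
v(o) = -14 + o (v(o) = 6 - (20 - o) = 6 + (-20 + o) = -14 + o)
v(14)*A = (-14 + 14)*(√102/3) = 0*(√102/3) = 0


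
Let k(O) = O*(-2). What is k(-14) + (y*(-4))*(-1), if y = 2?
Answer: 36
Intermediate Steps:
k(O) = -2*O
k(-14) + (y*(-4))*(-1) = -2*(-14) + (2*(-4))*(-1) = 28 - 8*(-1) = 28 + 8 = 36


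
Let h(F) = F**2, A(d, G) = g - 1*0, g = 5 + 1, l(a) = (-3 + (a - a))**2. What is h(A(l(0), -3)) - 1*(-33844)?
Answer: 33880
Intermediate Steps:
l(a) = 9 (l(a) = (-3 + 0)**2 = (-3)**2 = 9)
g = 6
A(d, G) = 6 (A(d, G) = 6 - 1*0 = 6 + 0 = 6)
h(A(l(0), -3)) - 1*(-33844) = 6**2 - 1*(-33844) = 36 + 33844 = 33880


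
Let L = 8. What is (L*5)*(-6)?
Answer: -240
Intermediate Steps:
(L*5)*(-6) = (8*5)*(-6) = 40*(-6) = -240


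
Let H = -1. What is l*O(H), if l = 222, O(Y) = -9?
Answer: -1998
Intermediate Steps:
l*O(H) = 222*(-9) = -1998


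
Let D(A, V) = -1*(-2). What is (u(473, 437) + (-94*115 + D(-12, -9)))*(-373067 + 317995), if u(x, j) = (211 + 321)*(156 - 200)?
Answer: 1884343552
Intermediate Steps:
D(A, V) = 2
u(x, j) = -23408 (u(x, j) = 532*(-44) = -23408)
(u(473, 437) + (-94*115 + D(-12, -9)))*(-373067 + 317995) = (-23408 + (-94*115 + 2))*(-373067 + 317995) = (-23408 + (-10810 + 2))*(-55072) = (-23408 - 10808)*(-55072) = -34216*(-55072) = 1884343552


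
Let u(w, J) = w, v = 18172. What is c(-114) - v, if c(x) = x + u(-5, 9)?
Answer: -18291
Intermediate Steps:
c(x) = -5 + x (c(x) = x - 5 = -5 + x)
c(-114) - v = (-5 - 114) - 1*18172 = -119 - 18172 = -18291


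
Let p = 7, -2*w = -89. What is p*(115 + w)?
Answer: 2233/2 ≈ 1116.5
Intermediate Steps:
w = 89/2 (w = -½*(-89) = 89/2 ≈ 44.500)
p*(115 + w) = 7*(115 + 89/2) = 7*(319/2) = 2233/2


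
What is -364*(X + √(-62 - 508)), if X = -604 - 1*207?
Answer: 295204 - 364*I*√570 ≈ 2.952e+5 - 8690.4*I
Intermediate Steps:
X = -811 (X = -604 - 207 = -811)
-364*(X + √(-62 - 508)) = -364*(-811 + √(-62 - 508)) = -364*(-811 + √(-570)) = -364*(-811 + I*√570) = 295204 - 364*I*√570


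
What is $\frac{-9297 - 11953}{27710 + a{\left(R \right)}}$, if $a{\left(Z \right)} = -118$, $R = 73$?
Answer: $- \frac{10625}{13796} \approx -0.77015$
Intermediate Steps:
$\frac{-9297 - 11953}{27710 + a{\left(R \right)}} = \frac{-9297 - 11953}{27710 - 118} = - \frac{21250}{27592} = \left(-21250\right) \frac{1}{27592} = - \frac{10625}{13796}$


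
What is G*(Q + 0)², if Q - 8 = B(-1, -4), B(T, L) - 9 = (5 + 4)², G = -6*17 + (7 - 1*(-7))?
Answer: -845152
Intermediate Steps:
G = -88 (G = -102 + (7 + 7) = -102 + 14 = -88)
B(T, L) = 90 (B(T, L) = 9 + (5 + 4)² = 9 + 9² = 9 + 81 = 90)
Q = 98 (Q = 8 + 90 = 98)
G*(Q + 0)² = -88*(98 + 0)² = -88*98² = -88*9604 = -845152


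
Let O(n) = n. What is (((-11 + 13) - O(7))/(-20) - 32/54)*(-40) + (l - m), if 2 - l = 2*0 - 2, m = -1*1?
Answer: 505/27 ≈ 18.704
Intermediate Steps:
m = -1
l = 4 (l = 2 - (2*0 - 2) = 2 - (0 - 2) = 2 - 1*(-2) = 2 + 2 = 4)
(((-11 + 13) - O(7))/(-20) - 32/54)*(-40) + (l - m) = (((-11 + 13) - 1*7)/(-20) - 32/54)*(-40) + (4 - 1*(-1)) = ((2 - 7)*(-1/20) - 32*1/54)*(-40) + (4 + 1) = (-5*(-1/20) - 16/27)*(-40) + 5 = (¼ - 16/27)*(-40) + 5 = -37/108*(-40) + 5 = 370/27 + 5 = 505/27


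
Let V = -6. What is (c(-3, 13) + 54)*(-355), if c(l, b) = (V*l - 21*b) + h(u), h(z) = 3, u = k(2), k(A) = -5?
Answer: 70290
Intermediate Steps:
u = -5
c(l, b) = 3 - 21*b - 6*l (c(l, b) = (-6*l - 21*b) + 3 = (-21*b - 6*l) + 3 = 3 - 21*b - 6*l)
(c(-3, 13) + 54)*(-355) = ((3 - 21*13 - 6*(-3)) + 54)*(-355) = ((3 - 273 + 18) + 54)*(-355) = (-252 + 54)*(-355) = -198*(-355) = 70290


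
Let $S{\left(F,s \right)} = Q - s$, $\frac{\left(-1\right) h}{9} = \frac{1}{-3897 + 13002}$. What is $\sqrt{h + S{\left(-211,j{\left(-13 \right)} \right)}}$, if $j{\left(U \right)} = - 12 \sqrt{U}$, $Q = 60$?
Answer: $\frac{\sqrt{552664395 + 110534700 i \sqrt{13}}}{3035} \approx 8.1845 + 2.6432 i$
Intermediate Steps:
$h = - \frac{3}{3035}$ ($h = - \frac{9}{-3897 + 13002} = - \frac{9}{9105} = \left(-9\right) \frac{1}{9105} = - \frac{3}{3035} \approx -0.00098847$)
$S{\left(F,s \right)} = 60 - s$
$\sqrt{h + S{\left(-211,j{\left(-13 \right)} \right)}} = \sqrt{- \frac{3}{3035} + \left(60 - - 12 \sqrt{-13}\right)} = \sqrt{- \frac{3}{3035} + \left(60 - - 12 i \sqrt{13}\right)} = \sqrt{- \frac{3}{3035} + \left(60 + 12 i \sqrt{13}\right)} = \sqrt{\frac{182097}{3035} + 12 i \sqrt{13}}$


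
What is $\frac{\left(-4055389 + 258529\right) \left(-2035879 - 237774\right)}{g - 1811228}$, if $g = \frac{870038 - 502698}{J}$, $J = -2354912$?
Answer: $- \frac{1694112336154458080}{355440243273} \approx -4.7662 \cdot 10^{6}$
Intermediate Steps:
$g = - \frac{91835}{588728}$ ($g = \frac{870038 - 502698}{-2354912} = \left(870038 - 502698\right) \left(- \frac{1}{2354912}\right) = 367340 \left(- \frac{1}{2354912}\right) = - \frac{91835}{588728} \approx -0.15599$)
$\frac{\left(-4055389 + 258529\right) \left(-2035879 - 237774\right)}{g - 1811228} = \frac{\left(-4055389 + 258529\right) \left(-2035879 - 237774\right)}{- \frac{91835}{588728} - 1811228} = \frac{\left(-3796860\right) \left(-2273653\right)}{- \frac{91835}{588728} - 1811228} = \frac{8632742129580}{- \frac{1066320729819}{588728}} = 8632742129580 \left(- \frac{588728}{1066320729819}\right) = - \frac{1694112336154458080}{355440243273}$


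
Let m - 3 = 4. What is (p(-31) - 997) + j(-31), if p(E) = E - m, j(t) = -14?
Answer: -1049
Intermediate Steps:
m = 7 (m = 3 + 4 = 7)
p(E) = -7 + E (p(E) = E - 1*7 = E - 7 = -7 + E)
(p(-31) - 997) + j(-31) = ((-7 - 31) - 997) - 14 = (-38 - 997) - 14 = -1035 - 14 = -1049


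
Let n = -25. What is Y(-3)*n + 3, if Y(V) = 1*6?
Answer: -147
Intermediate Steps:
Y(V) = 6
Y(-3)*n + 3 = 6*(-25) + 3 = -150 + 3 = -147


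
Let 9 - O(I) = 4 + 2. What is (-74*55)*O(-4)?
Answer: -12210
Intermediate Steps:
O(I) = 3 (O(I) = 9 - (4 + 2) = 9 - 1*6 = 9 - 6 = 3)
(-74*55)*O(-4) = -74*55*3 = -4070*3 = -12210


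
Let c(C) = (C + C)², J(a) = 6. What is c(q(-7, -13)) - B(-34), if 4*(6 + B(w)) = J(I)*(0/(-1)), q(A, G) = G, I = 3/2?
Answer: 682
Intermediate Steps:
I = 3/2 (I = 3*(½) = 3/2 ≈ 1.5000)
B(w) = -6 (B(w) = -6 + (6*(0/(-1)))/4 = -6 + (6*(0*(-1)))/4 = -6 + (6*0)/4 = -6 + (¼)*0 = -6 + 0 = -6)
c(C) = 4*C² (c(C) = (2*C)² = 4*C²)
c(q(-7, -13)) - B(-34) = 4*(-13)² - 1*(-6) = 4*169 + 6 = 676 + 6 = 682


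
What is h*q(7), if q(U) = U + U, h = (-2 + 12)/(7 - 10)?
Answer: -140/3 ≈ -46.667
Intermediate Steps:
h = -10/3 (h = 10/(-3) = 10*(-⅓) = -10/3 ≈ -3.3333)
q(U) = 2*U
h*q(7) = -20*7/3 = -10/3*14 = -140/3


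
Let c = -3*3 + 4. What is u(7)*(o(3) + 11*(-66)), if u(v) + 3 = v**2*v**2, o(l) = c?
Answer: -1752938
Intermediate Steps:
c = -5 (c = -9 + 4 = -5)
o(l) = -5
u(v) = -3 + v**4 (u(v) = -3 + v**2*v**2 = -3 + v**4)
u(7)*(o(3) + 11*(-66)) = (-3 + 7**4)*(-5 + 11*(-66)) = (-3 + 2401)*(-5 - 726) = 2398*(-731) = -1752938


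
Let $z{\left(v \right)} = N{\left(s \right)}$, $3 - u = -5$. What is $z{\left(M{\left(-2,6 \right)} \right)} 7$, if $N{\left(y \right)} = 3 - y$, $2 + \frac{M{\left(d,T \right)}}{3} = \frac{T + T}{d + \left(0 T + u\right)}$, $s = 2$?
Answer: $7$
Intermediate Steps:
$u = 8$ ($u = 3 - -5 = 3 + 5 = 8$)
$M{\left(d,T \right)} = -6 + \frac{6 T}{8 + d}$ ($M{\left(d,T \right)} = -6 + 3 \frac{T + T}{d + \left(0 T + 8\right)} = -6 + 3 \frac{2 T}{d + \left(0 + 8\right)} = -6 + 3 \frac{2 T}{d + 8} = -6 + 3 \frac{2 T}{8 + d} = -6 + \frac{6 T}{8 + d}$)
$z{\left(v \right)} = 1$ ($z{\left(v \right)} = 3 - 2 = 1$)
$z{\left(M{\left(-2,6 \right)} \right)} 7 = 1 \cdot 7 = 7$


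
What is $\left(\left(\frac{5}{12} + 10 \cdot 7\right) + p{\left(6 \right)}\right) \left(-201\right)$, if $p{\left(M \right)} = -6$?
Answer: $- \frac{51791}{4} \approx -12948.0$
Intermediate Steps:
$\left(\left(\frac{5}{12} + 10 \cdot 7\right) + p{\left(6 \right)}\right) \left(-201\right) = \left(\left(\frac{5}{12} + 10 \cdot 7\right) - 6\right) \left(-201\right) = \left(\left(5 \cdot \frac{1}{12} + 70\right) - 6\right) \left(-201\right) = \left(\left(\frac{5}{12} + 70\right) - 6\right) \left(-201\right) = \left(\frac{845}{12} - 6\right) \left(-201\right) = \frac{773}{12} \left(-201\right) = - \frac{51791}{4}$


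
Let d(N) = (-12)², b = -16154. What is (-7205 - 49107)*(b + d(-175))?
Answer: 901555120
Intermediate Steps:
d(N) = 144
(-7205 - 49107)*(b + d(-175)) = (-7205 - 49107)*(-16154 + 144) = -56312*(-16010) = 901555120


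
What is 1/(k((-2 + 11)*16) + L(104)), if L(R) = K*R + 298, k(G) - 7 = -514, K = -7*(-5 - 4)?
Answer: 1/6343 ≈ 0.00015765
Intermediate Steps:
K = 63 (K = -7*(-9) = 63)
k(G) = -507 (k(G) = 7 - 514 = -507)
L(R) = 298 + 63*R (L(R) = 63*R + 298 = 298 + 63*R)
1/(k((-2 + 11)*16) + L(104)) = 1/(-507 + (298 + 63*104)) = 1/(-507 + (298 + 6552)) = 1/(-507 + 6850) = 1/6343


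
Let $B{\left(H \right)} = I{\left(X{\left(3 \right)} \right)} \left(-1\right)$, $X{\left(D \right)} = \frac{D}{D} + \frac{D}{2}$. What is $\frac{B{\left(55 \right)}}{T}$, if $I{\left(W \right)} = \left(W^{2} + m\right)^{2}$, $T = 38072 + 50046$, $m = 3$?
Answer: $- \frac{1369}{1409888} \approx -0.000971$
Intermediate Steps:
$T = 88118$
$X{\left(D \right)} = 1 + \frac{D}{2}$ ($X{\left(D \right)} = 1 + D \frac{1}{2} = 1 + \frac{D}{2}$)
$I{\left(W \right)} = \left(3 + W^{2}\right)^{2}$ ($I{\left(W \right)} = \left(W^{2} + 3\right)^{2} = \left(3 + W^{2}\right)^{2}$)
$B{\left(H \right)} = - \frac{1369}{16}$ ($B{\left(H \right)} = \left(3 + \left(1 + \frac{1}{2} \cdot 3\right)^{2}\right)^{2} \left(-1\right) = \left(3 + \left(1 + \frac{3}{2}\right)^{2}\right)^{2} \left(-1\right) = \left(3 + \left(\frac{5}{2}\right)^{2}\right)^{2} \left(-1\right) = \left(3 + \frac{25}{4}\right)^{2} \left(-1\right) = \left(\frac{37}{4}\right)^{2} \left(-1\right) = \frac{1369}{16} \left(-1\right) = - \frac{1369}{16}$)
$\frac{B{\left(55 \right)}}{T} = - \frac{1369}{16 \cdot 88118} = \left(- \frac{1369}{16}\right) \frac{1}{88118} = - \frac{1369}{1409888}$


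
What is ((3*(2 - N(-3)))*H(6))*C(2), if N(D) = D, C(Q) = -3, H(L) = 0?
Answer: 0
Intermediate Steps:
((3*(2 - N(-3)))*H(6))*C(2) = ((3*(2 - 1*(-3)))*0)*(-3) = ((3*(2 + 3))*0)*(-3) = ((3*5)*0)*(-3) = (15*0)*(-3) = 0*(-3) = 0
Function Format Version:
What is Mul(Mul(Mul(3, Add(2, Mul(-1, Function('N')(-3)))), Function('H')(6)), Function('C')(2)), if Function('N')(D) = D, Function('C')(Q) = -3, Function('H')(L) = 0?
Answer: 0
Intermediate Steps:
Mul(Mul(Mul(3, Add(2, Mul(-1, Function('N')(-3)))), Function('H')(6)), Function('C')(2)) = Mul(Mul(Mul(3, Add(2, Mul(-1, -3))), 0), -3) = Mul(Mul(Mul(3, Add(2, 3)), 0), -3) = Mul(Mul(Mul(3, 5), 0), -3) = Mul(Mul(15, 0), -3) = Mul(0, -3) = 0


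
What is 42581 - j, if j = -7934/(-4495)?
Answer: 191393661/4495 ≈ 42579.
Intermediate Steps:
j = 7934/4495 (j = -7934*(-1/4495) = 7934/4495 ≈ 1.7651)
42581 - j = 42581 - 1*7934/4495 = 42581 - 7934/4495 = 191393661/4495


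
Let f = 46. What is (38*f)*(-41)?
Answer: -71668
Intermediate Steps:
(38*f)*(-41) = (38*46)*(-41) = 1748*(-41) = -71668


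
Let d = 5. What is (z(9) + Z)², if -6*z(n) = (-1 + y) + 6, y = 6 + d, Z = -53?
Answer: 27889/9 ≈ 3098.8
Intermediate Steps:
y = 11 (y = 6 + 5 = 11)
z(n) = -8/3 (z(n) = -((-1 + 11) + 6)/6 = -(10 + 6)/6 = -⅙*16 = -8/3)
(z(9) + Z)² = (-8/3 - 53)² = (-167/3)² = 27889/9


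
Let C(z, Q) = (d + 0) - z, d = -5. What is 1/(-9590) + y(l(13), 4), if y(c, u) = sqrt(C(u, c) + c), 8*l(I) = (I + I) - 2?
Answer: -1/9590 + I*sqrt(6) ≈ -0.00010428 + 2.4495*I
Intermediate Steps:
l(I) = -1/4 + I/4 (l(I) = ((I + I) - 2)/8 = (2*I - 2)/8 = (-2 + 2*I)/8 = -1/4 + I/4)
C(z, Q) = -5 - z (C(z, Q) = (-5 + 0) - z = -5 - z)
y(c, u) = sqrt(-5 + c - u) (y(c, u) = sqrt((-5 - u) + c) = sqrt(-5 + c - u))
1/(-9590) + y(l(13), 4) = 1/(-9590) + sqrt(-5 + (-1/4 + (1/4)*13) - 1*4) = -1/9590 + sqrt(-5 + (-1/4 + 13/4) - 4) = -1/9590 + sqrt(-5 + 3 - 4) = -1/9590 + sqrt(-6) = -1/9590 + I*sqrt(6)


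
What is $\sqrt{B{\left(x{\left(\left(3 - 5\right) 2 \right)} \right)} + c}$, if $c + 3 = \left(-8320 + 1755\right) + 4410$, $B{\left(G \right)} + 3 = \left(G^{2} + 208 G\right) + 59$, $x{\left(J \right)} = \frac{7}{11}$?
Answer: $\frac{i \sqrt{238277}}{11} \approx 44.376 i$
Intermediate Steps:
$x{\left(J \right)} = \frac{7}{11}$ ($x{\left(J \right)} = 7 \cdot \frac{1}{11} = \frac{7}{11}$)
$B{\left(G \right)} = 56 + G^{2} + 208 G$ ($B{\left(G \right)} = -3 + \left(\left(G^{2} + 208 G\right) + 59\right) = -3 + \left(59 + G^{2} + 208 G\right) = 56 + G^{2} + 208 G$)
$c = -2158$ ($c = -3 + \left(\left(-8320 + 1755\right) + 4410\right) = -3 + \left(-6565 + 4410\right) = -3 - 2155 = -2158$)
$\sqrt{B{\left(x{\left(\left(3 - 5\right) 2 \right)} \right)} + c} = \sqrt{\left(56 + \left(\frac{7}{11}\right)^{2} + 208 \cdot \frac{7}{11}\right) - 2158} = \sqrt{\left(56 + \frac{49}{121} + \frac{1456}{11}\right) - 2158} = \sqrt{\frac{22841}{121} - 2158} = \sqrt{- \frac{238277}{121}} = \frac{i \sqrt{238277}}{11}$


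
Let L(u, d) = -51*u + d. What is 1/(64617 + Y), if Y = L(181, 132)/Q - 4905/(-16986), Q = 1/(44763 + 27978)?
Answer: -5662/3747144109569 ≈ -1.5110e-9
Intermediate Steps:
L(u, d) = d - 51*u
Q = 1/72741 ≈ 1.3747e-5
Y = -3747509971023/5662 (Y = (132 - 51*181)/(1/72741) - 4905/(-16986) = (132 - 9231)*72741 - 4905*(-1/16986) = -9099*72741 + 1635/5662 = -661870359 + 1635/5662 = -3747509971023/5662 ≈ -6.6187e+8)
1/(64617 + Y) = 1/(64617 - 3747509971023/5662) = 1/(-3747144109569/5662) = -5662/3747144109569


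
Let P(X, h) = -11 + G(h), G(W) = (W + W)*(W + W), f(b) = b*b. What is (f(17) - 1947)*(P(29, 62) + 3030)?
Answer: -30498910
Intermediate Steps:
f(b) = b²
G(W) = 4*W² (G(W) = (2*W)*(2*W) = 4*W²)
P(X, h) = -11 + 4*h²
(f(17) - 1947)*(P(29, 62) + 3030) = (17² - 1947)*((-11 + 4*62²) + 3030) = (289 - 1947)*((-11 + 4*3844) + 3030) = -1658*((-11 + 15376) + 3030) = -1658*(15365 + 3030) = -1658*18395 = -30498910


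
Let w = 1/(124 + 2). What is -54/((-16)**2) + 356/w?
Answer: 5741541/128 ≈ 44856.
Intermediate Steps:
w = 1/126 ≈ 0.0079365
-54/((-16)**2) + 356/w = -54/((-16)**2) + 356/(1/126) = -54/256 + 356*126 = -54*1/256 + 44856 = -27/128 + 44856 = 5741541/128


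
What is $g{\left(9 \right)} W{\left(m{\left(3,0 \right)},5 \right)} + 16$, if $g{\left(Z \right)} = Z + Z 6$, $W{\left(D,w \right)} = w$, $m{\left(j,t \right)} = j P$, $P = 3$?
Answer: $331$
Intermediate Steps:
$m{\left(j,t \right)} = 3 j$ ($m{\left(j,t \right)} = j 3 = 3 j$)
$g{\left(Z \right)} = 7 Z$ ($g{\left(Z \right)} = Z + 6 Z = 7 Z$)
$g{\left(9 \right)} W{\left(m{\left(3,0 \right)},5 \right)} + 16 = 7 \cdot 9 \cdot 5 + 16 = 63 \cdot 5 + 16 = 315 + 16 = 331$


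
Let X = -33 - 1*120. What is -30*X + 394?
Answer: 4984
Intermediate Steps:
X = -153 (X = -33 - 120 = -153)
-30*X + 394 = -30*(-153) + 394 = 4590 + 394 = 4984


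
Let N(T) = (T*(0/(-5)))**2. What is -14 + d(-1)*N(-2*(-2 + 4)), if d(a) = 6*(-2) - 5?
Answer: -14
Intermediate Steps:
d(a) = -17 (d(a) = -12 - 5 = -17)
N(T) = 0 (N(T) = (T*(0*(-1/5)))**2 = (T*0)**2 = 0**2 = 0)
-14 + d(-1)*N(-2*(-2 + 4)) = -14 - 17*0 = -14 + 0 = -14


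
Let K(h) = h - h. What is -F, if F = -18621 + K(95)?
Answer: 18621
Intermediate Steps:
K(h) = 0
F = -18621 (F = -18621 + 0 = -18621)
-F = -1*(-18621) = 18621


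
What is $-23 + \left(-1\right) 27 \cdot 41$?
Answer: $-1130$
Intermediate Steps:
$-23 + \left(-1\right) 27 \cdot 41 = -23 - 1107 = -1130$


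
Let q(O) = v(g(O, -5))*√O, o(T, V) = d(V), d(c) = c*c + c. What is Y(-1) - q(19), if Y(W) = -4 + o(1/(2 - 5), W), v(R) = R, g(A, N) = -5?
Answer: -4 + 5*√19 ≈ 17.794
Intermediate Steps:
d(c) = c + c² (d(c) = c² + c = c + c²)
o(T, V) = V*(1 + V)
Y(W) = -4 + W*(1 + W)
q(O) = -5*√O
Y(-1) - q(19) = (-4 - (1 - 1)) - (-5)*√19 = (-4 - 1*0) + 5*√19 = (-4 + 0) + 5*√19 = -4 + 5*√19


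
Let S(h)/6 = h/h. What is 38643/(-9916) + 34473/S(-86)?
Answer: 56933735/9916 ≈ 5741.6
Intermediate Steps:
S(h) = 6 (S(h) = 6*(h/h) = 6*1 = 6)
38643/(-9916) + 34473/S(-86) = 38643/(-9916) + 34473/6 = 38643*(-1/9916) + 34473*(1/6) = -38643/9916 + 11491/2 = 56933735/9916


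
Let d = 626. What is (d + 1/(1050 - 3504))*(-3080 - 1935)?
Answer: -7704058045/2454 ≈ -3.1394e+6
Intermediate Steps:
(d + 1/(1050 - 3504))*(-3080 - 1935) = (626 + 1/(1050 - 3504))*(-3080 - 1935) = (626 + 1/(-2454))*(-5015) = (626 - 1/2454)*(-5015) = (1536203/2454)*(-5015) = -7704058045/2454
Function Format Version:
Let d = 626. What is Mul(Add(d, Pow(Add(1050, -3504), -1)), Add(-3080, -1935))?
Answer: Rational(-7704058045, 2454) ≈ -3.1394e+6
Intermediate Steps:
Mul(Add(d, Pow(Add(1050, -3504), -1)), Add(-3080, -1935)) = Mul(Add(626, Pow(Add(1050, -3504), -1)), Add(-3080, -1935)) = Mul(Add(626, Pow(-2454, -1)), -5015) = Mul(Add(626, Rational(-1, 2454)), -5015) = Mul(Rational(1536203, 2454), -5015) = Rational(-7704058045, 2454)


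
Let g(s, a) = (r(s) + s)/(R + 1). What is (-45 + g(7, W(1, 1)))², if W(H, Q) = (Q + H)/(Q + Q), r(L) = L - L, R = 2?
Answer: 16384/9 ≈ 1820.4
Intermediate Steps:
r(L) = 0
W(H, Q) = (H + Q)/(2*Q) (W(H, Q) = (H + Q)/((2*Q)) = (H + Q)*(1/(2*Q)) = (H + Q)/(2*Q))
g(s, a) = s/3 (g(s, a) = (0 + s)/(2 + 1) = s/3)
(-45 + g(7, W(1, 1)))² = (-45 + (⅓)*7)² = (-45 + 7/3)² = (-128/3)² = 16384/9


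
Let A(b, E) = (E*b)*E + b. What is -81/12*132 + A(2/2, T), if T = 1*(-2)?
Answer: -886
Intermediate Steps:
T = -2
A(b, E) = b + b*E² (A(b, E) = b*E² + b = b + b*E²)
-81/12*132 + A(2/2, T) = -81/12*132 + (2/2)*(1 + (-2)²) = -81*1/12*132 + (2*(½))*(1 + 4) = -27/4*132 + 1*5 = -891 + 5 = -886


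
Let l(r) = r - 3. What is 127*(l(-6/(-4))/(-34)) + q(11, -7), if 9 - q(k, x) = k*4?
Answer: -1999/68 ≈ -29.397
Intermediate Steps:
q(k, x) = 9 - 4*k (q(k, x) = 9 - k*4 = 9 - 4*k)
l(r) = -3 + r
127*(l(-6/(-4))/(-34)) + q(11, -7) = 127*((-3 - 6/(-4))/(-34)) + (9 - 4*11) = 127*((-3 - 6*(-¼))*(-1/34)) + (9 - 44) = 127*((-3 + 3/2)*(-1/34)) - 35 = 127*(-3/2*(-1/34)) - 35 = 127*(3/68) - 35 = 381/68 - 35 = -1999/68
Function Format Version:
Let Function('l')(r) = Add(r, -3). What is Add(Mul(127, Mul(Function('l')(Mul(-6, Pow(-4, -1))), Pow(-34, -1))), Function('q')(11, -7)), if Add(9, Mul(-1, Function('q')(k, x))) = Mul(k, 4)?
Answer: Rational(-1999, 68) ≈ -29.397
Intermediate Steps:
Function('q')(k, x) = Add(9, Mul(-4, k)) (Function('q')(k, x) = Add(9, Mul(-1, Mul(k, 4))) = Add(9, Mul(-1, Mul(4, k))) = Add(9, Mul(-4, k)))
Function('l')(r) = Add(-3, r)
Add(Mul(127, Mul(Function('l')(Mul(-6, Pow(-4, -1))), Pow(-34, -1))), Function('q')(11, -7)) = Add(Mul(127, Mul(Add(-3, Mul(-6, Pow(-4, -1))), Pow(-34, -1))), Add(9, Mul(-4, 11))) = Add(Mul(127, Mul(Add(-3, Mul(-6, Rational(-1, 4))), Rational(-1, 34))), Add(9, -44)) = Add(Mul(127, Mul(Add(-3, Rational(3, 2)), Rational(-1, 34))), -35) = Add(Mul(127, Mul(Rational(-3, 2), Rational(-1, 34))), -35) = Add(Mul(127, Rational(3, 68)), -35) = Add(Rational(381, 68), -35) = Rational(-1999, 68)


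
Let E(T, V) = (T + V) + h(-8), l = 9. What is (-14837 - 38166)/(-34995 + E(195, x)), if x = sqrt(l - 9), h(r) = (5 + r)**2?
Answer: 53003/34791 ≈ 1.5235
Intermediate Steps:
x = 0 (x = sqrt(9 - 9) = sqrt(0) = 0)
E(T, V) = 9 + T + V (E(T, V) = (T + V) + (5 - 8)**2 = (T + V) + (-3)**2 = (T + V) + 9 = 9 + T + V)
(-14837 - 38166)/(-34995 + E(195, x)) = (-14837 - 38166)/(-34995 + (9 + 195 + 0)) = -53003/(-34995 + 204) = -53003/(-34791) = -53003*(-1/34791) = 53003/34791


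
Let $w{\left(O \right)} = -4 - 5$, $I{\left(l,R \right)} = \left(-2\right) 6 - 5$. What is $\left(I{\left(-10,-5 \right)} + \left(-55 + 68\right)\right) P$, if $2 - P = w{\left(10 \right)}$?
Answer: $-44$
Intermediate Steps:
$I{\left(l,R \right)} = -17$ ($I{\left(l,R \right)} = -12 - 5 = -17$)
$w{\left(O \right)} = -9$ ($w{\left(O \right)} = -4 - 5 = -9$)
$P = 11$ ($P = 2 - -9 = 2 + 9 = 11$)
$\left(I{\left(-10,-5 \right)} + \left(-55 + 68\right)\right) P = \left(-17 + \left(-55 + 68\right)\right) 11 = \left(-17 + 13\right) 11 = \left(-4\right) 11 = -44$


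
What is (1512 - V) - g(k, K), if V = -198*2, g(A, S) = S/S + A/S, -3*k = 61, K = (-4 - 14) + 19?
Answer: 5782/3 ≈ 1927.3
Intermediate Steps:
K = 1 (K = -18 + 19 = 1)
k = -61/3 (k = -1/3*61 = -61/3 ≈ -20.333)
g(A, S) = 1 + A/S
V = -396
(1512 - V) - g(k, K) = (1512 - 1*(-396)) - (-61/3 + 1)/1 = (1512 + 396) - (-58)/3 = 1908 - 1*(-58/3) = 1908 + 58/3 = 5782/3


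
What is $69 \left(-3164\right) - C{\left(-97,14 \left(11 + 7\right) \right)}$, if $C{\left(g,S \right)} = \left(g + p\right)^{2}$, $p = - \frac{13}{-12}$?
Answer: $- \frac{32762305}{144} \approx -2.2752 \cdot 10^{5}$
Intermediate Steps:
$p = \frac{13}{12}$ ($p = \left(-13\right) \left(- \frac{1}{12}\right) = \frac{13}{12} \approx 1.0833$)
$C{\left(g,S \right)} = \left(\frac{13}{12} + g\right)^{2}$ ($C{\left(g,S \right)} = \left(g + \frac{13}{12}\right)^{2} = \left(\frac{13}{12} + g\right)^{2}$)
$69 \left(-3164\right) - C{\left(-97,14 \left(11 + 7\right) \right)} = 69 \left(-3164\right) - \frac{\left(13 + 12 \left(-97\right)\right)^{2}}{144} = -218316 - \frac{\left(13 - 1164\right)^{2}}{144} = -218316 - \frac{\left(-1151\right)^{2}}{144} = -218316 - \frac{1}{144} \cdot 1324801 = -218316 - \frac{1324801}{144} = - \frac{32762305}{144}$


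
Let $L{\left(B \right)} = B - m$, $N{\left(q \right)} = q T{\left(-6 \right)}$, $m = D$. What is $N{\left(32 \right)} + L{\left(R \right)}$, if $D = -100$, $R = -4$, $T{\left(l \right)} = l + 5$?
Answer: $64$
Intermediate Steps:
$T{\left(l \right)} = 5 + l$
$m = -100$
$N{\left(q \right)} = - q$ ($N{\left(q \right)} = q \left(5 - 6\right) = q \left(-1\right) = - q$)
$L{\left(B \right)} = 100 + B$ ($L{\left(B \right)} = B - -100 = B + 100 = 100 + B$)
$N{\left(32 \right)} + L{\left(R \right)} = \left(-1\right) 32 + \left(100 - 4\right) = -32 + 96 = 64$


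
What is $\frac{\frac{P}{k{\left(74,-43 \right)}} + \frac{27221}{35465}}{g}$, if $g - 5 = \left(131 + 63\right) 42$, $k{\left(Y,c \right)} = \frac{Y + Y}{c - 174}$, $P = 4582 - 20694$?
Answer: $\frac{31000112517}{10698407365} \approx 2.8976$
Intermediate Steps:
$P = -16112$
$k{\left(Y,c \right)} = \frac{2 Y}{-174 + c}$
$g = 8153$ ($g = 5 + \left(131 + 63\right) 42 = 5 + 194 \cdot 42 = 5 + 8148 = 8153$)
$\frac{\frac{P}{k{\left(74,-43 \right)}} + \frac{27221}{35465}}{g} = \frac{- \frac{16112}{2 \cdot 74 \frac{1}{-174 - 43}} + \frac{27221}{35465}}{8153} = \left(- \frac{16112}{2 \cdot 74 \frac{1}{-217}} + 27221 \cdot \frac{1}{35465}\right) \frac{1}{8153} = \left(- \frac{16112}{2 \cdot 74 \left(- \frac{1}{217}\right)} + \frac{27221}{35465}\right) \frac{1}{8153} = \left(- \frac{16112}{- \frac{148}{217}} + \frac{27221}{35465}\right) \frac{1}{8153} = \left(\left(-16112\right) \left(- \frac{217}{148}\right) + \frac{27221}{35465}\right) \frac{1}{8153} = \left(\frac{874076}{37} + \frac{27221}{35465}\right) \frac{1}{8153} = \frac{31000112517}{1312205} \cdot \frac{1}{8153} = \frac{31000112517}{10698407365}$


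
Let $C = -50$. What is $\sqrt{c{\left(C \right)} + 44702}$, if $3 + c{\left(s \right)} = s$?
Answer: $33 \sqrt{41} \approx 211.3$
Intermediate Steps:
$c{\left(s \right)} = -3 + s$
$\sqrt{c{\left(C \right)} + 44702} = \sqrt{\left(-3 - 50\right) + 44702} = \sqrt{-53 + 44702} = \sqrt{44649} = 33 \sqrt{41}$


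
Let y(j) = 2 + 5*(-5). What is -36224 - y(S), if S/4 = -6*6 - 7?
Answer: -36201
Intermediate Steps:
S = -172 (S = 4*(-6*6 - 7) = 4*(-36 - 7) = 4*(-43) = -172)
y(j) = -23 (y(j) = 2 - 25 = -23)
-36224 - y(S) = -36224 - 1*(-23) = -36224 + 23 = -36201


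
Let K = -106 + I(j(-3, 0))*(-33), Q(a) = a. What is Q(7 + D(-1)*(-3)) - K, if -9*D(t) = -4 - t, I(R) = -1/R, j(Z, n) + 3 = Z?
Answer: 235/2 ≈ 117.50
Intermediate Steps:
j(Z, n) = -3 + Z
D(t) = 4/9 + t/9 (D(t) = -(-4 - t)/9 = 4/9 + t/9)
K = -223/2 (K = -106 - 1/(-3 - 3)*(-33) = -106 - 1/(-6)*(-33) = -106 - 1*(-1/6)*(-33) = -106 + (1/6)*(-33) = -106 - 11/2 = -223/2 ≈ -111.50)
Q(7 + D(-1)*(-3)) - K = (7 + (4/9 + (1/9)*(-1))*(-3)) - 1*(-223/2) = (7 + (4/9 - 1/9)*(-3)) + 223/2 = (7 + (1/3)*(-3)) + 223/2 = (7 - 1) + 223/2 = 6 + 223/2 = 235/2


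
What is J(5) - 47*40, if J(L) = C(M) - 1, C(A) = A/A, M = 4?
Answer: -1880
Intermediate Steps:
C(A) = 1
J(L) = 0 (J(L) = 1 - 1 = 0)
J(5) - 47*40 = 0 - 47*40 = 0 - 1880 = -1880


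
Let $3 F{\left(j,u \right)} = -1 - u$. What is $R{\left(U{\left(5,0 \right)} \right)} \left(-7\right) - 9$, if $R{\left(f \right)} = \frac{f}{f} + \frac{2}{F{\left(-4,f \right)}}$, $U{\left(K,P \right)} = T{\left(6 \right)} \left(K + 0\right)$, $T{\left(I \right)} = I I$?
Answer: $- \frac{2854}{181} \approx -15.768$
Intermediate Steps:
$T{\left(I \right)} = I^{2}$
$U{\left(K,P \right)} = 36 K$ ($U{\left(K,P \right)} = 6^{2} \left(K + 0\right) = 36 K$)
$F{\left(j,u \right)} = - \frac{1}{3} - \frac{u}{3}$ ($F{\left(j,u \right)} = \frac{-1 - u}{3} = - \frac{1}{3} - \frac{u}{3}$)
$R{\left(f \right)} = 1 + \frac{2}{- \frac{1}{3} - \frac{f}{3}}$ ($R{\left(f \right)} = \frac{f}{f} + \frac{2}{- \frac{1}{3} - \frac{f}{3}} = 1 + \frac{2}{- \frac{1}{3} - \frac{f}{3}}$)
$R{\left(U{\left(5,0 \right)} \right)} \left(-7\right) - 9 = \frac{-5 + 36 \cdot 5}{1 + 36 \cdot 5} \left(-7\right) - 9 = \frac{-5 + 180}{1 + 180} \left(-7\right) - 9 = \frac{1}{181} \cdot 175 \left(-7\right) - 9 = \frac{175}{181} \left(-7\right) - 9 = - \frac{1225}{181} - 9 = - \frac{2854}{181}$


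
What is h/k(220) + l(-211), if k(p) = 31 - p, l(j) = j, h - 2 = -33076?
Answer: -6805/189 ≈ -36.005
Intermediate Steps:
h = -33074 (h = 2 - 33076 = -33074)
h/k(220) + l(-211) = -33074/(31 - 1*220) - 211 = -33074/(31 - 220) - 211 = -33074/(-189) - 211 = -33074*(-1/189) - 211 = 33074/189 - 211 = -6805/189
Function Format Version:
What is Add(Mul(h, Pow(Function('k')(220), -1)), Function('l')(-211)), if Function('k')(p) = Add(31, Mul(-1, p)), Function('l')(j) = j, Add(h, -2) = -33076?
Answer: Rational(-6805, 189) ≈ -36.005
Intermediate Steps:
h = -33074 (h = Add(2, -33076) = -33074)
Add(Mul(h, Pow(Function('k')(220), -1)), Function('l')(-211)) = Add(Mul(-33074, Pow(Add(31, Mul(-1, 220)), -1)), -211) = Add(Mul(-33074, Pow(Add(31, -220), -1)), -211) = Add(Mul(-33074, Pow(-189, -1)), -211) = Add(Mul(-33074, Rational(-1, 189)), -211) = Add(Rational(33074, 189), -211) = Rational(-6805, 189)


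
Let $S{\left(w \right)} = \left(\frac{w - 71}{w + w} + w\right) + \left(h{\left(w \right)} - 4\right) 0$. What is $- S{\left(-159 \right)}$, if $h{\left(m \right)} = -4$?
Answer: $\frac{25166}{159} \approx 158.28$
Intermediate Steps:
$S{\left(w \right)} = w + \frac{-71 + w}{2 w}$ ($S{\left(w \right)} = \left(\frac{w - 71}{w + w} + w\right) + \left(-4 - 4\right) 0 = \left(\frac{-71 + w}{2 w} + w\right) - 0 = \left(\left(-71 + w\right) \frac{1}{2 w} + w\right) + 0 = \left(\frac{-71 + w}{2 w} + w\right) + 0 = \left(w + \frac{-71 + w}{2 w}\right) + 0 = w + \frac{-71 + w}{2 w}$)
$- S{\left(-159 \right)} = - (\frac{1}{2} - 159 - \frac{71}{2 \left(-159\right)}) = - (\frac{1}{2} - 159 - - \frac{71}{318}) = - (\frac{1}{2} - 159 + \frac{71}{318}) = \left(-1\right) \left(- \frac{25166}{159}\right) = \frac{25166}{159}$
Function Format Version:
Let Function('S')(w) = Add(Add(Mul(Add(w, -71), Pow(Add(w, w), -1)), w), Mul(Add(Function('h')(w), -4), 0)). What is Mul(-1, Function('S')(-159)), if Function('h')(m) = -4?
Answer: Rational(25166, 159) ≈ 158.28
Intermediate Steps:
Function('S')(w) = Add(w, Mul(Rational(1, 2), Pow(w, -1), Add(-71, w))) (Function('S')(w) = Add(Add(Mul(Add(w, -71), Pow(Add(w, w), -1)), w), Mul(Add(-4, -4), 0)) = Add(Add(Mul(Add(-71, w), Pow(Mul(2, w), -1)), w), Mul(-8, 0)) = Add(Add(Mul(Add(-71, w), Mul(Rational(1, 2), Pow(w, -1))), w), 0) = Add(Add(Mul(Rational(1, 2), Pow(w, -1), Add(-71, w)), w), 0) = Add(Add(w, Mul(Rational(1, 2), Pow(w, -1), Add(-71, w))), 0) = Add(w, Mul(Rational(1, 2), Pow(w, -1), Add(-71, w))))
Mul(-1, Function('S')(-159)) = Mul(-1, Add(Rational(1, 2), -159, Mul(Rational(-71, 2), Pow(-159, -1)))) = Mul(-1, Add(Rational(1, 2), -159, Mul(Rational(-71, 2), Rational(-1, 159)))) = Mul(-1, Add(Rational(1, 2), -159, Rational(71, 318))) = Mul(-1, Rational(-25166, 159)) = Rational(25166, 159)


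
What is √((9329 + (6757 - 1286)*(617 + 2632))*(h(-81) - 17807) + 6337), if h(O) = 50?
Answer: I*√315801277919 ≈ 5.6196e+5*I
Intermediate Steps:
√((9329 + (6757 - 1286)*(617 + 2632))*(h(-81) - 17807) + 6337) = √((9329 + (6757 - 1286)*(617 + 2632))*(50 - 17807) + 6337) = √((9329 + 5471*3249)*(-17757) + 6337) = √((9329 + 17775279)*(-17757) + 6337) = √(17784608*(-17757) + 6337) = √(-315801284256 + 6337) = √(-315801277919) = I*√315801277919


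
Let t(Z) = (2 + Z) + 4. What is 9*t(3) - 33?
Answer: 48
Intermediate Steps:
t(Z) = 6 + Z
9*t(3) - 33 = 9*(6 + 3) - 33 = 9*9 - 33 = 81 - 33 = 48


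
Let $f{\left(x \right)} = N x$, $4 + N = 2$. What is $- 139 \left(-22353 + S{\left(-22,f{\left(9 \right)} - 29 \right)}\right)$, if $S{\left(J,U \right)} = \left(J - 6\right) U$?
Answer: $2924143$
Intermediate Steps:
$N = -2$ ($N = -4 + 2 = -2$)
$f{\left(x \right)} = - 2 x$
$S{\left(J,U \right)} = U \left(-6 + J\right)$ ($S{\left(J,U \right)} = \left(-6 + J\right) U = U \left(-6 + J\right)$)
$- 139 \left(-22353 + S{\left(-22,f{\left(9 \right)} - 29 \right)}\right) = - 139 \left(-22353 + \left(\left(-2\right) 9 - 29\right) \left(-6 - 22\right)\right) = - 139 \left(-22353 + \left(-18 - 29\right) \left(-28\right)\right) = - 139 \left(-22353 - -1316\right) = - 139 \left(-22353 + 1316\right) = \left(-139\right) \left(-21037\right) = 2924143$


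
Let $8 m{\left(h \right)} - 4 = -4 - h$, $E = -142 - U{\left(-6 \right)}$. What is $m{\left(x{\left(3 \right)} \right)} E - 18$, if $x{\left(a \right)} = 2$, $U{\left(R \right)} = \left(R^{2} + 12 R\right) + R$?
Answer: $7$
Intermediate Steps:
$U{\left(R \right)} = R^{2} + 13 R$
$E = -100$ ($E = -142 - - 6 \left(13 - 6\right) = -142 - \left(-6\right) 7 = -142 - -42 = -142 + 42 = -100$)
$m{\left(h \right)} = - \frac{h}{8}$ ($m{\left(h \right)} = \frac{1}{2} + \frac{-4 - h}{8} = \frac{1}{2} - \left(\frac{1}{2} + \frac{h}{8}\right) = - \frac{h}{8}$)
$m{\left(x{\left(3 \right)} \right)} E - 18 = \left(- \frac{1}{8}\right) 2 \left(-100\right) - 18 = \left(- \frac{1}{4}\right) \left(-100\right) - 18 = 25 - 18 = 7$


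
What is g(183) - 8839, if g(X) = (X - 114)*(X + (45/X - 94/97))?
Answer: 22118345/5917 ≈ 3738.1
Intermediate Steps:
g(X) = (-114 + X)*(-94/97 + X + 45/X) (g(X) = (-114 + X)*(X + (45/X - 94*1/97)) = (-114 + X)*(X + (45/X - 94/97)) = (-114 + X)*(X + (-94/97 + 45/X)) = (-114 + X)*(-94/97 + X + 45/X))
g(183) - 8839 = (15081/97 + 183² - 5130/183 - 11152/97*183) - 8839 = (15081/97 + 33489 - 5130*1/183 - 2040816/97) - 8839 = (15081/97 + 33489 - 1710/61 - 2040816/97) - 8839 = 74418708/5917 - 8839 = 22118345/5917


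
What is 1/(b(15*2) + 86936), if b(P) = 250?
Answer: 1/87186 ≈ 1.1470e-5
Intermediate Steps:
1/(b(15*2) + 86936) = 1/(250 + 86936) = 1/87186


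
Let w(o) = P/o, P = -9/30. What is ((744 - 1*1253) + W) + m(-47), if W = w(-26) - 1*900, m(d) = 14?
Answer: -362697/260 ≈ -1395.0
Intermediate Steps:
P = -3/10 (P = -9*1/30 = -3/10 ≈ -0.30000)
w(o) = -3/(10*o)
W = -233997/260 (W = -3/10/(-26) - 1*900 = -3/10*(-1/26) - 900 = 3/260 - 900 = -233997/260 ≈ -899.99)
((744 - 1*1253) + W) + m(-47) = ((744 - 1*1253) - 233997/260) + 14 = ((744 - 1253) - 233997/260) + 14 = (-509 - 233997/260) + 14 = -366337/260 + 14 = -362697/260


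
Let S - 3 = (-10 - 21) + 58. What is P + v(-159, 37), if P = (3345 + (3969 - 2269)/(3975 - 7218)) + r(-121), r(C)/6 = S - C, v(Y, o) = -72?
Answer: 13550797/3243 ≈ 4178.5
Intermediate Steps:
S = 30 (S = 3 + ((-10 - 21) + 58) = 3 + (-31 + 58) = 3 + 27 = 30)
r(C) = 180 - 6*C (r(C) = 6*(30 - C) = 180 - 6*C)
P = 13784293/3243 (P = (3345 + (3969 - 2269)/(3975 - 7218)) + (180 - 6*(-121)) = (3345 + 1700/(-3243)) + (180 + 726) = (3345 + 1700*(-1/3243)) + 906 = (3345 - 1700/3243) + 906 = 10846135/3243 + 906 = 13784293/3243 ≈ 4250.5)
P + v(-159, 37) = 13784293/3243 - 72 = 13550797/3243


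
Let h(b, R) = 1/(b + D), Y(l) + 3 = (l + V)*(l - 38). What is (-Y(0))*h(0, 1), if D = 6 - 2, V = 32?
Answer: 1219/4 ≈ 304.75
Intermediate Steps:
D = 4
Y(l) = -3 + (-38 + l)*(32 + l) (Y(l) = -3 + (l + 32)*(l - 38) = -3 + (32 + l)*(-38 + l) = -3 + (-38 + l)*(32 + l))
h(b, R) = 1/(4 + b) (h(b, R) = 1/(b + 4) = 1/(4 + b))
(-Y(0))*h(0, 1) = (-(-1219 + 0² - 6*0))/(4 + 0) = -(-1219 + 0 + 0)/4 = -1*(-1219)*(¼) = 1219*(¼) = 1219/4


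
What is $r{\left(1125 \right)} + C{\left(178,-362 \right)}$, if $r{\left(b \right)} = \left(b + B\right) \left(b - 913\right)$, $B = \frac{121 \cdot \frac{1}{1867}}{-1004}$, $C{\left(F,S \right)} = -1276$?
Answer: $\frac{111167192795}{468617} \approx 2.3722 \cdot 10^{5}$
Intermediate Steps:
$B = - \frac{121}{1874468}$ ($B = 121 \cdot \frac{1}{1867} \left(- \frac{1}{1004}\right) = \frac{121}{1867} \left(- \frac{1}{1004}\right) = - \frac{121}{1874468} \approx -6.4552 \cdot 10^{-5}$)
$r{\left(b \right)} = \left(-913 + b\right) \left(- \frac{121}{1874468} + b\right)$ ($r{\left(b \right)} = \left(b - \frac{121}{1874468}\right) \left(b - 913\right) = \left(- \frac{121}{1874468} + b\right) \left(-913 + b\right) = \left(-913 + b\right) \left(- \frac{121}{1874468} + b\right)$)
$r{\left(1125 \right)} + C{\left(178,-362 \right)} = \left(\frac{110473}{1874468} + 1125^{2} - \frac{1925313080625}{1874468}\right) - 1276 = \left(\frac{110473}{1874468} + 1265625 - \frac{1925313080625}{1874468}\right) - 1276 = \frac{111765148087}{468617} - 1276 = \frac{111167192795}{468617}$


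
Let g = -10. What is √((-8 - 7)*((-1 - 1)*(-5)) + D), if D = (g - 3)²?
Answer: √19 ≈ 4.3589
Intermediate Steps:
D = 169 (D = (-10 - 3)² = (-13)² = 169)
√((-8 - 7)*((-1 - 1)*(-5)) + D) = √((-8 - 7)*((-1 - 1)*(-5)) + 169) = √(-(-30)*(-5) + 169) = √(-15*10 + 169) = √(-150 + 169) = √19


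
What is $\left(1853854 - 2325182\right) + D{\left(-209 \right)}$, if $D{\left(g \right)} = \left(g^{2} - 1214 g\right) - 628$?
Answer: $-174549$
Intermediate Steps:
$D{\left(g \right)} = -628 + g^{2} - 1214 g$
$\left(1853854 - 2325182\right) + D{\left(-209 \right)} = \left(1853854 - 2325182\right) - \left(-253098 - 43681\right) = -471328 + \left(-628 + 43681 + 253726\right) = -471328 + 296779 = -174549$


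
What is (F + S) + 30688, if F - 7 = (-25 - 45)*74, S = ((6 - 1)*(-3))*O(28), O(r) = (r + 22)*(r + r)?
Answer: -16485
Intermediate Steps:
O(r) = 2*r*(22 + r) (O(r) = (22 + r)*(2*r) = 2*r*(22 + r))
S = -42000 (S = ((6 - 1)*(-3))*(2*28*(22 + 28)) = (5*(-3))*(2*28*50) = -15*2800 = -42000)
F = -5173 (F = 7 + (-25 - 45)*74 = 7 - 70*74 = 7 - 5180 = -5173)
(F + S) + 30688 = (-5173 - 42000) + 30688 = -47173 + 30688 = -16485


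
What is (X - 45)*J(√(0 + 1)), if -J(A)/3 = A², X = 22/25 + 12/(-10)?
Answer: 3399/25 ≈ 135.96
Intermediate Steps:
X = -8/25 (X = 22*(1/25) + 12*(-⅒) = 22/25 - 6/5 = -8/25 ≈ -0.32000)
J(A) = -3*A²
(X - 45)*J(√(0 + 1)) = (-8/25 - 45)*(-3*(√(0 + 1))²) = -(-3399)*(√1)²/25 = -(-3399)*1²/25 = -(-3399)/25 = -1133/25*(-3) = 3399/25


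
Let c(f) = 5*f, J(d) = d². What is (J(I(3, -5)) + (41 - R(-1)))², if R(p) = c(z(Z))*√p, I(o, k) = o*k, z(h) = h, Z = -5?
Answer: 70131 + 13300*I ≈ 70131.0 + 13300.0*I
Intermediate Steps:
I(o, k) = k*o
R(p) = -25*√p (R(p) = (5*(-5))*√p = -25*√p)
(J(I(3, -5)) + (41 - R(-1)))² = ((-5*3)² + (41 - (-25)*√(-1)))² = ((-15)² + (41 - (-25)*I))² = (225 + (41 + 25*I))² = (266 + 25*I)²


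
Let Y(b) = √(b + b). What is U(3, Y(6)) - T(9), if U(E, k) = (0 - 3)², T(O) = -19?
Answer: 28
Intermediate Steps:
Y(b) = √2*√b (Y(b) = √(2*b) = √2*√b)
U(E, k) = 9 (U(E, k) = (-3)² = 9)
U(3, Y(6)) - T(9) = 9 - 1*(-19) = 9 + 19 = 28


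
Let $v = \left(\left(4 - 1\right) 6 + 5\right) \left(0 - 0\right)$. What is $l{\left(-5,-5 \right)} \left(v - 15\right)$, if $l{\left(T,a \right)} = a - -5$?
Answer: $0$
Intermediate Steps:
$l{\left(T,a \right)} = 5 + a$ ($l{\left(T,a \right)} = a + 5 = 5 + a$)
$v = 0$ ($v = \left(3 \cdot 6 + 5\right) \left(0 + 0\right) = \left(18 + 5\right) 0 = 23 \cdot 0 = 0$)
$l{\left(-5,-5 \right)} \left(v - 15\right) = \left(5 - 5\right) \left(0 - 15\right) = 0 \left(-15\right) = 0$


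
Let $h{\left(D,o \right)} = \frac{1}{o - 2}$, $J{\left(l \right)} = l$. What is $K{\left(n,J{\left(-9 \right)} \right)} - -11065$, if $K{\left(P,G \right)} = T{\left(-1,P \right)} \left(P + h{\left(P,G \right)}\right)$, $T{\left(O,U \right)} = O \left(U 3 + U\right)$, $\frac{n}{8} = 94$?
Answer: $- \frac{24757453}{11} \approx -2.2507 \cdot 10^{6}$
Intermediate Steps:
$n = 752$ ($n = 8 \cdot 94 = 752$)
$T{\left(O,U \right)} = 4 O U$ ($T{\left(O,U \right)} = O \left(3 U + U\right) = O 4 U = 4 O U$)
$h{\left(D,o \right)} = \frac{1}{-2 + o}$
$K{\left(P,G \right)} = - 4 P \left(P + \frac{1}{-2 + G}\right)$ ($K{\left(P,G \right)} = 4 \left(-1\right) P \left(P + \frac{1}{-2 + G}\right) = - 4 P \left(P + \frac{1}{-2 + G}\right)$)
$K{\left(n,J{\left(-9 \right)} \right)} - -11065 = \left(-4\right) 752 \frac{1}{-2 - 9} \left(1 + 752 \left(-2 - 9\right)\right) - -11065 = \left(-4\right) 752 \frac{1}{-11} \left(1 + 752 \left(-11\right)\right) + \left(-8471 + 19536\right) = \left(-4\right) 752 \left(- \frac{1}{11}\right) \left(1 - 8272\right) + 11065 = \left(-4\right) 752 \left(- \frac{1}{11}\right) \left(-8271\right) + 11065 = - \frac{24879168}{11} + 11065 = - \frac{24757453}{11}$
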